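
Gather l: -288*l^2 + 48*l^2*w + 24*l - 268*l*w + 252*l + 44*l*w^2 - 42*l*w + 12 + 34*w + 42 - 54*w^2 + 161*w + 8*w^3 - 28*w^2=l^2*(48*w - 288) + l*(44*w^2 - 310*w + 276) + 8*w^3 - 82*w^2 + 195*w + 54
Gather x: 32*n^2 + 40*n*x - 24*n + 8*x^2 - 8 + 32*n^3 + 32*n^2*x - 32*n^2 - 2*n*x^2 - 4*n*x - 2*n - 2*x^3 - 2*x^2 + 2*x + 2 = 32*n^3 - 26*n - 2*x^3 + x^2*(6 - 2*n) + x*(32*n^2 + 36*n + 2) - 6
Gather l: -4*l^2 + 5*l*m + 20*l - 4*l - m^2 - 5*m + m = -4*l^2 + l*(5*m + 16) - m^2 - 4*m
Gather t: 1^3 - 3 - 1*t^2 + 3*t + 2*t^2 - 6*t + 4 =t^2 - 3*t + 2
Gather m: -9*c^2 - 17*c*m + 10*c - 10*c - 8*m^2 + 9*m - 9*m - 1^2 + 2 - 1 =-9*c^2 - 17*c*m - 8*m^2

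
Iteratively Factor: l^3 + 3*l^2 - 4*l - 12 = (l + 3)*(l^2 - 4) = (l - 2)*(l + 3)*(l + 2)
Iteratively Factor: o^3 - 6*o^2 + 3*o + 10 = (o + 1)*(o^2 - 7*o + 10) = (o - 2)*(o + 1)*(o - 5)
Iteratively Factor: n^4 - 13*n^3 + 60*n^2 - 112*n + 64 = (n - 4)*(n^3 - 9*n^2 + 24*n - 16) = (n - 4)^2*(n^2 - 5*n + 4) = (n - 4)^2*(n - 1)*(n - 4)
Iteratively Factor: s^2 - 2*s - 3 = (s + 1)*(s - 3)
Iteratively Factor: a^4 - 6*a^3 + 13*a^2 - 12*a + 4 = (a - 2)*(a^3 - 4*a^2 + 5*a - 2) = (a - 2)*(a - 1)*(a^2 - 3*a + 2) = (a - 2)^2*(a - 1)*(a - 1)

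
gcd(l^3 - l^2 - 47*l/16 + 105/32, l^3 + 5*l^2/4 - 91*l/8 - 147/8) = l + 7/4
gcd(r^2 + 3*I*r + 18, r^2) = 1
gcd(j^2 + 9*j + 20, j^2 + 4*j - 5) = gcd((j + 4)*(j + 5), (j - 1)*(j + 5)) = j + 5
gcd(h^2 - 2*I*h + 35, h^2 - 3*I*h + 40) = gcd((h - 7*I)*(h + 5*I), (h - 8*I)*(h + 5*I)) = h + 5*I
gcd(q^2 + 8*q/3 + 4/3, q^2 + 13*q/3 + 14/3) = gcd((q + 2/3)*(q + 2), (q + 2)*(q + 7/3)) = q + 2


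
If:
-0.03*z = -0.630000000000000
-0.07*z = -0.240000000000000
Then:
No Solution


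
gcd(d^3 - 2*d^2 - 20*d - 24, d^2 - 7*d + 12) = 1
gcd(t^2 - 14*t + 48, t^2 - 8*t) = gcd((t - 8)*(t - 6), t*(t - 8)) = t - 8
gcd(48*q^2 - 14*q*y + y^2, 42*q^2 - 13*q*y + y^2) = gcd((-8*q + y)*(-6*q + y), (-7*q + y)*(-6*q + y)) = -6*q + y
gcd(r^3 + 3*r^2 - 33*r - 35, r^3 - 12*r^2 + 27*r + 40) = r^2 - 4*r - 5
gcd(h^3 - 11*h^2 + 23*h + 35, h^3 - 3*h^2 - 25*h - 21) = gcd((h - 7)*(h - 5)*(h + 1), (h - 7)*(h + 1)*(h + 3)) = h^2 - 6*h - 7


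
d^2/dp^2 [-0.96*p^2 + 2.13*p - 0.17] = -1.92000000000000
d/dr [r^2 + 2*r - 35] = 2*r + 2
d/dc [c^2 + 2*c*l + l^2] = 2*c + 2*l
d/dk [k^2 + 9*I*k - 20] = 2*k + 9*I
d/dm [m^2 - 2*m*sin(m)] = -2*m*cos(m) + 2*m - 2*sin(m)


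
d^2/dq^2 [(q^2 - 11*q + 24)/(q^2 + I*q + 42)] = (q^3*(-22 - 2*I) - 108*q^2 + q*(2772 + 144*I) + 1464 + 924*I)/(q^6 + 3*I*q^5 + 123*q^4 + 251*I*q^3 + 5166*q^2 + 5292*I*q + 74088)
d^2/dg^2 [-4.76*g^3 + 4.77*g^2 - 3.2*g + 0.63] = 9.54 - 28.56*g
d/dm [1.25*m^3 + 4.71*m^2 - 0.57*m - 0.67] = 3.75*m^2 + 9.42*m - 0.57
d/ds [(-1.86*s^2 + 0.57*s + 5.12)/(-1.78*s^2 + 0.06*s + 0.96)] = (0.903*s^2 + 14.656*s + 0.24)/(3.1684*s^4 - 0.2136*s^3 - 3.414*s^2 + 0.1152*s + 0.9216)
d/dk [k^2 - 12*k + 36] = 2*k - 12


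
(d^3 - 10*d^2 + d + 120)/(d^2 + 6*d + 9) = (d^2 - 13*d + 40)/(d + 3)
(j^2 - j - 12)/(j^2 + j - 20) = (j + 3)/(j + 5)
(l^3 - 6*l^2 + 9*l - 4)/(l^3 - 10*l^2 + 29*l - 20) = (l - 1)/(l - 5)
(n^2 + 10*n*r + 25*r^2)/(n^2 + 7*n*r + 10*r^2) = (n + 5*r)/(n + 2*r)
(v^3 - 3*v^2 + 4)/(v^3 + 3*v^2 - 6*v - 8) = (v - 2)/(v + 4)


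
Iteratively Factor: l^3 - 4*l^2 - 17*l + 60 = (l + 4)*(l^2 - 8*l + 15) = (l - 3)*(l + 4)*(l - 5)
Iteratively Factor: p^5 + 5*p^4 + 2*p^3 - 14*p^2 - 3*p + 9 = (p - 1)*(p^4 + 6*p^3 + 8*p^2 - 6*p - 9) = (p - 1)*(p + 3)*(p^3 + 3*p^2 - p - 3) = (p - 1)*(p + 1)*(p + 3)*(p^2 + 2*p - 3) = (p - 1)^2*(p + 1)*(p + 3)*(p + 3)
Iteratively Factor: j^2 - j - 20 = (j - 5)*(j + 4)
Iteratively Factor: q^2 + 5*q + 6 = (q + 3)*(q + 2)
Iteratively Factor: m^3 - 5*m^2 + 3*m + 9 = (m + 1)*(m^2 - 6*m + 9) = (m - 3)*(m + 1)*(m - 3)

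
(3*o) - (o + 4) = 2*o - 4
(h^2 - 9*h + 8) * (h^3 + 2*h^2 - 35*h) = h^5 - 7*h^4 - 45*h^3 + 331*h^2 - 280*h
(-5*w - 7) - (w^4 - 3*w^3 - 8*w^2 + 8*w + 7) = -w^4 + 3*w^3 + 8*w^2 - 13*w - 14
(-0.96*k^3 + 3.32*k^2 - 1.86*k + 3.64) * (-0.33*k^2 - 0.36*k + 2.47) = 0.3168*k^5 - 0.75*k^4 - 2.9526*k^3 + 7.6688*k^2 - 5.9046*k + 8.9908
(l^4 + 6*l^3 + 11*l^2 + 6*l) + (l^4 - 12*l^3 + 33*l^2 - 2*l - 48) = 2*l^4 - 6*l^3 + 44*l^2 + 4*l - 48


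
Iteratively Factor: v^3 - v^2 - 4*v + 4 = (v + 2)*(v^2 - 3*v + 2) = (v - 2)*(v + 2)*(v - 1)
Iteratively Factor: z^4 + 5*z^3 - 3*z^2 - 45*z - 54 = (z + 3)*(z^3 + 2*z^2 - 9*z - 18) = (z - 3)*(z + 3)*(z^2 + 5*z + 6) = (z - 3)*(z + 3)^2*(z + 2)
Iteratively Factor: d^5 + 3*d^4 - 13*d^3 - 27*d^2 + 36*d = (d)*(d^4 + 3*d^3 - 13*d^2 - 27*d + 36) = d*(d + 3)*(d^3 - 13*d + 12) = d*(d + 3)*(d + 4)*(d^2 - 4*d + 3) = d*(d - 1)*(d + 3)*(d + 4)*(d - 3)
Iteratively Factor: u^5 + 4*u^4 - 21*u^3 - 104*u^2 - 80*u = (u + 4)*(u^4 - 21*u^2 - 20*u) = u*(u + 4)*(u^3 - 21*u - 20) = u*(u + 4)^2*(u^2 - 4*u - 5) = u*(u + 1)*(u + 4)^2*(u - 5)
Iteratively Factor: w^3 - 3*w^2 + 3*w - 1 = (w - 1)*(w^2 - 2*w + 1) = (w - 1)^2*(w - 1)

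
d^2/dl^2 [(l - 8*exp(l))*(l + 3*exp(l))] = -5*l*exp(l) - 96*exp(2*l) - 10*exp(l) + 2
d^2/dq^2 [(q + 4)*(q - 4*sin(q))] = 2*(2*q + 8)*sin(q) - 8*cos(q) + 2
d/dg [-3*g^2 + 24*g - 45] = 24 - 6*g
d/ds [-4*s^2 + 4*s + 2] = 4 - 8*s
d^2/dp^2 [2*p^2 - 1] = 4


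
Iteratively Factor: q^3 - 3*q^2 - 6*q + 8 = (q - 4)*(q^2 + q - 2) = (q - 4)*(q - 1)*(q + 2)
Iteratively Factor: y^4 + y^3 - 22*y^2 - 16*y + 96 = (y - 4)*(y^3 + 5*y^2 - 2*y - 24) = (y - 4)*(y - 2)*(y^2 + 7*y + 12) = (y - 4)*(y - 2)*(y + 3)*(y + 4)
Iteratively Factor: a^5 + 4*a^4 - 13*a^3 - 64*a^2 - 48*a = (a + 3)*(a^4 + a^3 - 16*a^2 - 16*a) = a*(a + 3)*(a^3 + a^2 - 16*a - 16) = a*(a - 4)*(a + 3)*(a^2 + 5*a + 4) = a*(a - 4)*(a + 1)*(a + 3)*(a + 4)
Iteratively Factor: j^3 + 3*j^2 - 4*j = (j)*(j^2 + 3*j - 4) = j*(j - 1)*(j + 4)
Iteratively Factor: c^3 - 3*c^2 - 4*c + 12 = (c + 2)*(c^2 - 5*c + 6) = (c - 3)*(c + 2)*(c - 2)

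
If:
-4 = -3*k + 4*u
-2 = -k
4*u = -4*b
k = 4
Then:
No Solution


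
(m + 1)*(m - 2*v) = m^2 - 2*m*v + m - 2*v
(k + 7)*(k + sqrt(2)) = k^2 + sqrt(2)*k + 7*k + 7*sqrt(2)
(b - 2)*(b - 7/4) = b^2 - 15*b/4 + 7/2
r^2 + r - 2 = (r - 1)*(r + 2)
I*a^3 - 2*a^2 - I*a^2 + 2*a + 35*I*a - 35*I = (a - 5*I)*(a + 7*I)*(I*a - I)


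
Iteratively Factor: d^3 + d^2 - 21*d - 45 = (d + 3)*(d^2 - 2*d - 15) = (d - 5)*(d + 3)*(d + 3)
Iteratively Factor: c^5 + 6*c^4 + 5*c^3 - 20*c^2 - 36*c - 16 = (c + 2)*(c^4 + 4*c^3 - 3*c^2 - 14*c - 8) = (c + 1)*(c + 2)*(c^3 + 3*c^2 - 6*c - 8) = (c + 1)*(c + 2)*(c + 4)*(c^2 - c - 2) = (c - 2)*(c + 1)*(c + 2)*(c + 4)*(c + 1)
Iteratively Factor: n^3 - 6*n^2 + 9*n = (n - 3)*(n^2 - 3*n) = (n - 3)^2*(n)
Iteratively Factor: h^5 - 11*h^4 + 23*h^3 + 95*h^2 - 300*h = (h + 3)*(h^4 - 14*h^3 + 65*h^2 - 100*h) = h*(h + 3)*(h^3 - 14*h^2 + 65*h - 100) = h*(h - 5)*(h + 3)*(h^2 - 9*h + 20) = h*(h - 5)^2*(h + 3)*(h - 4)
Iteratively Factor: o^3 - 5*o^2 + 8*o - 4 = (o - 2)*(o^2 - 3*o + 2) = (o - 2)^2*(o - 1)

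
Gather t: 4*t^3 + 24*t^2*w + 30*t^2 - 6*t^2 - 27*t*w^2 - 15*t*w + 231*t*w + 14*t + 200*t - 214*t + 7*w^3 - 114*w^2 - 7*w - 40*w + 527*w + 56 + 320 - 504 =4*t^3 + t^2*(24*w + 24) + t*(-27*w^2 + 216*w) + 7*w^3 - 114*w^2 + 480*w - 128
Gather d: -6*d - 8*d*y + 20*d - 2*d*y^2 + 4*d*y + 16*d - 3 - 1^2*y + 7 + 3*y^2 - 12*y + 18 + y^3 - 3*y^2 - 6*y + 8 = d*(-2*y^2 - 4*y + 30) + y^3 - 19*y + 30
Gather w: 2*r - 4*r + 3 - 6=-2*r - 3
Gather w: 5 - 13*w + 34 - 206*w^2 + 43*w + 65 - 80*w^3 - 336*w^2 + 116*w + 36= -80*w^3 - 542*w^2 + 146*w + 140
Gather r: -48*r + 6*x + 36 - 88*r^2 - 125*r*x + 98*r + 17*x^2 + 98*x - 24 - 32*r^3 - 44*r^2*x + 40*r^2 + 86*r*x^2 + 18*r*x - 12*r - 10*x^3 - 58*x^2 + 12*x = -32*r^3 + r^2*(-44*x - 48) + r*(86*x^2 - 107*x + 38) - 10*x^3 - 41*x^2 + 116*x + 12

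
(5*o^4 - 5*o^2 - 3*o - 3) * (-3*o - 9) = -15*o^5 - 45*o^4 + 15*o^3 + 54*o^2 + 36*o + 27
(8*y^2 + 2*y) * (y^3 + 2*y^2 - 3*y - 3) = 8*y^5 + 18*y^4 - 20*y^3 - 30*y^2 - 6*y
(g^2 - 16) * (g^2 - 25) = g^4 - 41*g^2 + 400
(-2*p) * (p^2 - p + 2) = -2*p^3 + 2*p^2 - 4*p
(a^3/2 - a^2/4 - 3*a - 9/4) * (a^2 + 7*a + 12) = a^5/2 + 13*a^4/4 + 5*a^3/4 - 105*a^2/4 - 207*a/4 - 27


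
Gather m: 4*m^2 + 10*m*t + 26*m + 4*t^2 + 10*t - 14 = 4*m^2 + m*(10*t + 26) + 4*t^2 + 10*t - 14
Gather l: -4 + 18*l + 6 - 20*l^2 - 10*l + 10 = -20*l^2 + 8*l + 12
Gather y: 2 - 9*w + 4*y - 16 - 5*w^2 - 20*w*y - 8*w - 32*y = -5*w^2 - 17*w + y*(-20*w - 28) - 14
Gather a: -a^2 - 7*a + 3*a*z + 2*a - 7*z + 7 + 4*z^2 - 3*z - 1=-a^2 + a*(3*z - 5) + 4*z^2 - 10*z + 6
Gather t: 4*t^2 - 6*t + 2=4*t^2 - 6*t + 2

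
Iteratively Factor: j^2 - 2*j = (j - 2)*(j)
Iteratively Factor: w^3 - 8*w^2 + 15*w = (w - 5)*(w^2 - 3*w) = w*(w - 5)*(w - 3)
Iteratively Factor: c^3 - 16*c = (c)*(c^2 - 16) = c*(c - 4)*(c + 4)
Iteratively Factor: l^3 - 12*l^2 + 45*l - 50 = (l - 5)*(l^2 - 7*l + 10) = (l - 5)^2*(l - 2)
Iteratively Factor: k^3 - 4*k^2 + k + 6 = (k + 1)*(k^2 - 5*k + 6) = (k - 3)*(k + 1)*(k - 2)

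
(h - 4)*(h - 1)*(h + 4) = h^3 - h^2 - 16*h + 16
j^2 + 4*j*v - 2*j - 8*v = (j - 2)*(j + 4*v)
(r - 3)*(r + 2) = r^2 - r - 6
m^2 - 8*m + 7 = (m - 7)*(m - 1)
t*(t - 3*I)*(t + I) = t^3 - 2*I*t^2 + 3*t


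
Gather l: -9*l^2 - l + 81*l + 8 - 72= -9*l^2 + 80*l - 64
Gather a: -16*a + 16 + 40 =56 - 16*a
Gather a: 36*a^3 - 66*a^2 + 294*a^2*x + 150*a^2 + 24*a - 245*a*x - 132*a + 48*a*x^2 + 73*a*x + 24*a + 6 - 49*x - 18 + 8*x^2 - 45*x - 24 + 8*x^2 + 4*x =36*a^3 + a^2*(294*x + 84) + a*(48*x^2 - 172*x - 84) + 16*x^2 - 90*x - 36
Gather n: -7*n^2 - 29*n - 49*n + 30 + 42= -7*n^2 - 78*n + 72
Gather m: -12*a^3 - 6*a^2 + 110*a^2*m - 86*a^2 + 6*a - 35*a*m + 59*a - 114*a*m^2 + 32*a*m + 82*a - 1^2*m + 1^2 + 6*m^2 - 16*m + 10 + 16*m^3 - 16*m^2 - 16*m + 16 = -12*a^3 - 92*a^2 + 147*a + 16*m^3 + m^2*(-114*a - 10) + m*(110*a^2 - 3*a - 33) + 27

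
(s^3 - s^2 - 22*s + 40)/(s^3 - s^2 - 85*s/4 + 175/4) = 4*(s^2 - 6*s + 8)/(4*s^2 - 24*s + 35)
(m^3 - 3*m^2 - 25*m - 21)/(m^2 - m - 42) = (m^2 + 4*m + 3)/(m + 6)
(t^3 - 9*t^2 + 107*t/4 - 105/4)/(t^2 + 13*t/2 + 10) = (4*t^3 - 36*t^2 + 107*t - 105)/(2*(2*t^2 + 13*t + 20))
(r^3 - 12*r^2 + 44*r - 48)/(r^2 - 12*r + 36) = (r^2 - 6*r + 8)/(r - 6)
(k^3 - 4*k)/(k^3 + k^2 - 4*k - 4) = k/(k + 1)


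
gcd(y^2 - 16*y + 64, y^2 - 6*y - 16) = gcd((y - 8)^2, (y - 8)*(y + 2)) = y - 8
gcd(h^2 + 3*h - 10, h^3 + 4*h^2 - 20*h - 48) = 1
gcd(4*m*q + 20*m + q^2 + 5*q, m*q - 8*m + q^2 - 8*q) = 1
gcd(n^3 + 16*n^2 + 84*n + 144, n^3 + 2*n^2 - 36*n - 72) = n + 6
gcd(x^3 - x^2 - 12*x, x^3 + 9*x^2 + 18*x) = x^2 + 3*x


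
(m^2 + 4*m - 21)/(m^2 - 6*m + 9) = (m + 7)/(m - 3)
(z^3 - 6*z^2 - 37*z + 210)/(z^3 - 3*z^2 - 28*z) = (z^2 + z - 30)/(z*(z + 4))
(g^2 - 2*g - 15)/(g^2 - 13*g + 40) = (g + 3)/(g - 8)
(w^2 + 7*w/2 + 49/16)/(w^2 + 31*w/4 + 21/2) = (w + 7/4)/(w + 6)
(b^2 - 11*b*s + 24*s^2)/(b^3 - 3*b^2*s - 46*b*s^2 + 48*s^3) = (-b + 3*s)/(-b^2 - 5*b*s + 6*s^2)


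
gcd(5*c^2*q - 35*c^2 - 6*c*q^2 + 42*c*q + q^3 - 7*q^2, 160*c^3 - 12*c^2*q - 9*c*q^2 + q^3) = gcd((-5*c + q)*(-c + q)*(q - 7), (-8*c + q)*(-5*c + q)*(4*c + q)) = -5*c + q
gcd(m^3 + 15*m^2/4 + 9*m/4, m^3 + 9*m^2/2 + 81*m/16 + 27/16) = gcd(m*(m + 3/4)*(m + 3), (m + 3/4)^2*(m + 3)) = m^2 + 15*m/4 + 9/4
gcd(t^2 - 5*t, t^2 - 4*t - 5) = t - 5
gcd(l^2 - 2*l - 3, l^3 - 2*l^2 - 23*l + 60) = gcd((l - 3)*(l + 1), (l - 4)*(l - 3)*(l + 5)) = l - 3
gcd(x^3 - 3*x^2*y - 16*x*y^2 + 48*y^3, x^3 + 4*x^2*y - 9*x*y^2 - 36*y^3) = x^2 + x*y - 12*y^2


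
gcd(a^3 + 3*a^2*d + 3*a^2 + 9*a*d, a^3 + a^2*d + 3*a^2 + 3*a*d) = a^2 + 3*a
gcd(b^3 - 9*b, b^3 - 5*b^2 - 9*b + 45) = b^2 - 9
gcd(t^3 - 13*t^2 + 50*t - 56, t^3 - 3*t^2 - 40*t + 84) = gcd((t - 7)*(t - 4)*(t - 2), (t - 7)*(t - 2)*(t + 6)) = t^2 - 9*t + 14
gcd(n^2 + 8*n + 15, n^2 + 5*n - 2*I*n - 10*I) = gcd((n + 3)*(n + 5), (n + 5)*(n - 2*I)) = n + 5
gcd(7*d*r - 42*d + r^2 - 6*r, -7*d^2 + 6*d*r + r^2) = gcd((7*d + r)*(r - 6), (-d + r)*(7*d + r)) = 7*d + r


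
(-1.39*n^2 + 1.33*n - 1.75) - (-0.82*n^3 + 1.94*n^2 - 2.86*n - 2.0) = 0.82*n^3 - 3.33*n^2 + 4.19*n + 0.25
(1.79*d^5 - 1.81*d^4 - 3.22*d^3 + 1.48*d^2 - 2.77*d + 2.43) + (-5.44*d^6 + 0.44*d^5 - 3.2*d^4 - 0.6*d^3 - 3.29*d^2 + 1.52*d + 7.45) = -5.44*d^6 + 2.23*d^5 - 5.01*d^4 - 3.82*d^3 - 1.81*d^2 - 1.25*d + 9.88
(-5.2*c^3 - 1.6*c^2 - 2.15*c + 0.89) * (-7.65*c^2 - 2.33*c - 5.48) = 39.78*c^5 + 24.356*c^4 + 48.6715*c^3 + 6.969*c^2 + 9.7083*c - 4.8772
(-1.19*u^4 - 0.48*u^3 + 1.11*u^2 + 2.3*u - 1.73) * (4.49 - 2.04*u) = 2.4276*u^5 - 4.3639*u^4 - 4.4196*u^3 + 0.291900000000002*u^2 + 13.8562*u - 7.7677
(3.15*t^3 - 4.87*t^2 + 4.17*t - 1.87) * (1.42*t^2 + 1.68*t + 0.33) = 4.473*t^5 - 1.6234*t^4 - 1.2207*t^3 + 2.7431*t^2 - 1.7655*t - 0.6171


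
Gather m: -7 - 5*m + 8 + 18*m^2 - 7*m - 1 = 18*m^2 - 12*m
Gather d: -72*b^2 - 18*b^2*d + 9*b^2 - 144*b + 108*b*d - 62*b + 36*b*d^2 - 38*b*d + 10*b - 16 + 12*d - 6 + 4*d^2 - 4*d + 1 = -63*b^2 - 196*b + d^2*(36*b + 4) + d*(-18*b^2 + 70*b + 8) - 21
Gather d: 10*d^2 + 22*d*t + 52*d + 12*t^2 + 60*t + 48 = 10*d^2 + d*(22*t + 52) + 12*t^2 + 60*t + 48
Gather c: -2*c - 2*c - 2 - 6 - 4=-4*c - 12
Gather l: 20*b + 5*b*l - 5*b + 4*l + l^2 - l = 15*b + l^2 + l*(5*b + 3)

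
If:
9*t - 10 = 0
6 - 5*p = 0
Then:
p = 6/5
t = 10/9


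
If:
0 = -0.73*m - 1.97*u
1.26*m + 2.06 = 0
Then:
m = -1.63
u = 0.61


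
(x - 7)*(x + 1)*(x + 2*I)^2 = x^4 - 6*x^3 + 4*I*x^3 - 11*x^2 - 24*I*x^2 + 24*x - 28*I*x + 28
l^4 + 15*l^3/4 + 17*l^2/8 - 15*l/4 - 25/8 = (l - 1)*(l + 1)*(l + 5/4)*(l + 5/2)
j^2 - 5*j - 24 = (j - 8)*(j + 3)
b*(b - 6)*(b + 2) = b^3 - 4*b^2 - 12*b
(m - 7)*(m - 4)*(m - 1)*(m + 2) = m^4 - 10*m^3 + 15*m^2 + 50*m - 56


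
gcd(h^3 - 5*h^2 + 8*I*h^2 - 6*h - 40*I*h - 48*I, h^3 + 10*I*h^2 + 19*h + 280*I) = h + 8*I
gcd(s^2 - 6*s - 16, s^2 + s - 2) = s + 2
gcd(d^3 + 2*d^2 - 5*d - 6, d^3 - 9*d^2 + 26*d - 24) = d - 2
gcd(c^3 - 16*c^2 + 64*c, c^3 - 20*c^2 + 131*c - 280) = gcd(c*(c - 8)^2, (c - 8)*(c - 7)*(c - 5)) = c - 8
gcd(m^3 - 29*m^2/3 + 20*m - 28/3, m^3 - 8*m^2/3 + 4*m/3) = m^2 - 8*m/3 + 4/3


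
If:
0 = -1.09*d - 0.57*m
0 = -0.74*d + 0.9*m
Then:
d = 0.00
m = 0.00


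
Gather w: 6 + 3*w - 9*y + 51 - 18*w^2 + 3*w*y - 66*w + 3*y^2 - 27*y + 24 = -18*w^2 + w*(3*y - 63) + 3*y^2 - 36*y + 81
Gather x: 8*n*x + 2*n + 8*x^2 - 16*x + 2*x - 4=2*n + 8*x^2 + x*(8*n - 14) - 4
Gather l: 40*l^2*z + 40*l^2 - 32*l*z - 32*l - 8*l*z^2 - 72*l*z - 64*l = l^2*(40*z + 40) + l*(-8*z^2 - 104*z - 96)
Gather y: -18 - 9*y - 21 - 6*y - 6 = -15*y - 45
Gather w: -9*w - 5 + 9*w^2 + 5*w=9*w^2 - 4*w - 5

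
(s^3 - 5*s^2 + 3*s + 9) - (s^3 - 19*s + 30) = -5*s^2 + 22*s - 21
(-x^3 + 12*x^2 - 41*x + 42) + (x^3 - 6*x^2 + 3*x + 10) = 6*x^2 - 38*x + 52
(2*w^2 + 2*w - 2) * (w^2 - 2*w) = 2*w^4 - 2*w^3 - 6*w^2 + 4*w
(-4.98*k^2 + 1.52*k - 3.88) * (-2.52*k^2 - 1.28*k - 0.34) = 12.5496*k^4 + 2.544*k^3 + 9.5252*k^2 + 4.4496*k + 1.3192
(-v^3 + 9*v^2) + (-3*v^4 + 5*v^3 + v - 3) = -3*v^4 + 4*v^3 + 9*v^2 + v - 3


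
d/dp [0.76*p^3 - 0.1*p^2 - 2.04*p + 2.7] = 2.28*p^2 - 0.2*p - 2.04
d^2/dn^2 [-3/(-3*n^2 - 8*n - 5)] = 6*(-9*n^2 - 24*n + 4*(3*n + 4)^2 - 15)/(3*n^2 + 8*n + 5)^3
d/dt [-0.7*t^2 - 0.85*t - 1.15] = -1.4*t - 0.85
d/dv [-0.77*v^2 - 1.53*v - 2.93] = -1.54*v - 1.53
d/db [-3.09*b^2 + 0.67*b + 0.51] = 0.67 - 6.18*b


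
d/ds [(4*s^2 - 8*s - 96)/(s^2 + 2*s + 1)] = 8*(2*s + 23)/(s^3 + 3*s^2 + 3*s + 1)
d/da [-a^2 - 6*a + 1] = -2*a - 6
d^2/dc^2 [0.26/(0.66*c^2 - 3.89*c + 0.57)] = (-0.226512*c^2 + 1.335048*c + 0.26*(1.32*c - 3.89)*(2.64*c - 7.78) - 0.195624)/(0.66*c^2 - 3.89*c + 0.57)^3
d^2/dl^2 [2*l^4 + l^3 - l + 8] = 6*l*(4*l + 1)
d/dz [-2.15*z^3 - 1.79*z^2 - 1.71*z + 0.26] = -6.45*z^2 - 3.58*z - 1.71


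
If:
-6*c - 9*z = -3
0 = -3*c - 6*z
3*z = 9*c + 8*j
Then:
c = 2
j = -21/8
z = -1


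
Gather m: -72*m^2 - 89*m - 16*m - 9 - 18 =-72*m^2 - 105*m - 27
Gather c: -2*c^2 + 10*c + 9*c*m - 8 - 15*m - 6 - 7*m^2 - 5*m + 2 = -2*c^2 + c*(9*m + 10) - 7*m^2 - 20*m - 12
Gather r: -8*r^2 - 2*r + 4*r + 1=-8*r^2 + 2*r + 1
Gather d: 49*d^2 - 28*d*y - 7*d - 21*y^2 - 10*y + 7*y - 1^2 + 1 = 49*d^2 + d*(-28*y - 7) - 21*y^2 - 3*y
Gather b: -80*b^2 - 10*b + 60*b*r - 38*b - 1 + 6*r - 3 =-80*b^2 + b*(60*r - 48) + 6*r - 4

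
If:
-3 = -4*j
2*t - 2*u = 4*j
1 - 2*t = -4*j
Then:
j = 3/4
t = 2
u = 1/2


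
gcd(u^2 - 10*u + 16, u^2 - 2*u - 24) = 1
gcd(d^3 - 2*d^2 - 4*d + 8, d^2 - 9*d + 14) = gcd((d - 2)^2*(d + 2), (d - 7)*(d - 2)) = d - 2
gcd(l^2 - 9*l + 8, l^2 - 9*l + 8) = l^2 - 9*l + 8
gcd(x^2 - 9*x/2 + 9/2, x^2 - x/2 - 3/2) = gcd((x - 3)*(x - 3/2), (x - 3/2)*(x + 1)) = x - 3/2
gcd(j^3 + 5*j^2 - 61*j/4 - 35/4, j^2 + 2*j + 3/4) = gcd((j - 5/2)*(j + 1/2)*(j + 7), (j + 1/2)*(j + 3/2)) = j + 1/2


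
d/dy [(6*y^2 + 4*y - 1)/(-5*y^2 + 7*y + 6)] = 31*(2*y^2 + 2*y + 1)/(25*y^4 - 70*y^3 - 11*y^2 + 84*y + 36)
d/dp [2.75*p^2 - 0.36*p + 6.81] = 5.5*p - 0.36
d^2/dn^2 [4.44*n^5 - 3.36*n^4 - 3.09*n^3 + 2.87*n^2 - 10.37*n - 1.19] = 88.8*n^3 - 40.32*n^2 - 18.54*n + 5.74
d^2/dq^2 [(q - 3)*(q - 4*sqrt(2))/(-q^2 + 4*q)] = 2*(-q^3 + 4*sqrt(2)*q^3 - 36*sqrt(2)*q^2 + 144*sqrt(2)*q - 192*sqrt(2))/(q^3*(q^3 - 12*q^2 + 48*q - 64))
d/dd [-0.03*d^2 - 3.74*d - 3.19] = -0.06*d - 3.74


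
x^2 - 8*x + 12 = (x - 6)*(x - 2)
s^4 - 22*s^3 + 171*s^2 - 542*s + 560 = (s - 8)*(s - 7)*(s - 5)*(s - 2)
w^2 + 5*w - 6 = (w - 1)*(w + 6)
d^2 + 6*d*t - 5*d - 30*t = (d - 5)*(d + 6*t)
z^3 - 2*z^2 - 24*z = z*(z - 6)*(z + 4)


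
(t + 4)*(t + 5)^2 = t^3 + 14*t^2 + 65*t + 100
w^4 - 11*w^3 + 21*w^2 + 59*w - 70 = (w - 7)*(w - 5)*(w - 1)*(w + 2)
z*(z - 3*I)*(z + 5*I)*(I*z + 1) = I*z^4 - z^3 + 17*I*z^2 + 15*z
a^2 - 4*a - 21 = (a - 7)*(a + 3)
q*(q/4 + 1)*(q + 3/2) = q^3/4 + 11*q^2/8 + 3*q/2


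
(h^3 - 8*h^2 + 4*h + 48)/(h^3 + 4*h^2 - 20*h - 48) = (h - 6)/(h + 6)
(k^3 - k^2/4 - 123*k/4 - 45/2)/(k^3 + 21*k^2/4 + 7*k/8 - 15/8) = 2*(k - 6)/(2*k - 1)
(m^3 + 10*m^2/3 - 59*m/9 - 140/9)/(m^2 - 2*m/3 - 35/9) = m + 4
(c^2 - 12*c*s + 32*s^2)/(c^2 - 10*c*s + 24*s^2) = (-c + 8*s)/(-c + 6*s)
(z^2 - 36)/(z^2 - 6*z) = (z + 6)/z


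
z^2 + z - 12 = (z - 3)*(z + 4)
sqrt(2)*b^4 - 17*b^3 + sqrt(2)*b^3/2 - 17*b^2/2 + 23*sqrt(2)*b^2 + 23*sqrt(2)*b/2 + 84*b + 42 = (b - 6*sqrt(2))*(b - 7*sqrt(2)/2)*(b + sqrt(2))*(sqrt(2)*b + sqrt(2)/2)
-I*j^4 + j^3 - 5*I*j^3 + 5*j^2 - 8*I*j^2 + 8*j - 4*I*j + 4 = (j + 2)^2*(j + I)*(-I*j - I)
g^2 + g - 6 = (g - 2)*(g + 3)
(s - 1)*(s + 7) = s^2 + 6*s - 7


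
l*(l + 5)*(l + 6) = l^3 + 11*l^2 + 30*l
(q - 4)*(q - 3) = q^2 - 7*q + 12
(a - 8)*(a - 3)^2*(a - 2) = a^4 - 16*a^3 + 85*a^2 - 186*a + 144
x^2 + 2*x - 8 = (x - 2)*(x + 4)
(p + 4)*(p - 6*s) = p^2 - 6*p*s + 4*p - 24*s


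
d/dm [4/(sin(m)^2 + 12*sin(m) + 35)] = -8*(sin(m) + 6)*cos(m)/(sin(m)^2 + 12*sin(m) + 35)^2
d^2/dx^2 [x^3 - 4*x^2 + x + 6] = 6*x - 8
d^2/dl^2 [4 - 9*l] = 0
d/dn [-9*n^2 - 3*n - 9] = -18*n - 3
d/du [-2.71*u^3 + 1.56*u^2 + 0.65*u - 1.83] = -8.13*u^2 + 3.12*u + 0.65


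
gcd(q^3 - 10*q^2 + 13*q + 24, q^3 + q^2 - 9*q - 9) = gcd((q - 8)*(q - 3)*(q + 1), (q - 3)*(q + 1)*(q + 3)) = q^2 - 2*q - 3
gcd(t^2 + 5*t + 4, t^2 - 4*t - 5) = t + 1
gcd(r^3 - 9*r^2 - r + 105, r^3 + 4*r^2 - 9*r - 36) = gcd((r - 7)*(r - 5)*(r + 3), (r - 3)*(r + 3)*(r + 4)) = r + 3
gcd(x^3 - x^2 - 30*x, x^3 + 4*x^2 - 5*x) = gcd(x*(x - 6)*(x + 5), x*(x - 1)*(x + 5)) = x^2 + 5*x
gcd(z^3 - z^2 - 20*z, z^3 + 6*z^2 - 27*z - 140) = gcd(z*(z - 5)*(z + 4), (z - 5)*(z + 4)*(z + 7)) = z^2 - z - 20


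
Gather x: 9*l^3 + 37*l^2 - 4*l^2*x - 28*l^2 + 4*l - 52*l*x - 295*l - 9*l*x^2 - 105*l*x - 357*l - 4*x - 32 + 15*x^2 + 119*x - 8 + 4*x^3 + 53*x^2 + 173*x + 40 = 9*l^3 + 9*l^2 - 648*l + 4*x^3 + x^2*(68 - 9*l) + x*(-4*l^2 - 157*l + 288)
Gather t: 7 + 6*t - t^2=-t^2 + 6*t + 7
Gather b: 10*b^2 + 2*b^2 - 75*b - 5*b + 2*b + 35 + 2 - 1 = 12*b^2 - 78*b + 36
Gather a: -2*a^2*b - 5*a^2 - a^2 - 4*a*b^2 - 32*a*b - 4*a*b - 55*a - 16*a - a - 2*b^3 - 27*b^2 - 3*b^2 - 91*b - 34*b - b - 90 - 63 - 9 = a^2*(-2*b - 6) + a*(-4*b^2 - 36*b - 72) - 2*b^3 - 30*b^2 - 126*b - 162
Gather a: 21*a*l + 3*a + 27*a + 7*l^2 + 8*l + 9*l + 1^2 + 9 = a*(21*l + 30) + 7*l^2 + 17*l + 10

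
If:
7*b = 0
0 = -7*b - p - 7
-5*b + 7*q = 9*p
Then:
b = 0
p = -7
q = -9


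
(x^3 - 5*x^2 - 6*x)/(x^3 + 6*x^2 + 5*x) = (x - 6)/(x + 5)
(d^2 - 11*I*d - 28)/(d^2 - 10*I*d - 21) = (d - 4*I)/(d - 3*I)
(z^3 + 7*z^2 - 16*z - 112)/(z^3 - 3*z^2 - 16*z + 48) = (z + 7)/(z - 3)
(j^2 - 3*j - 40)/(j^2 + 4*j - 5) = (j - 8)/(j - 1)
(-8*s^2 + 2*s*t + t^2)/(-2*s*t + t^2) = (4*s + t)/t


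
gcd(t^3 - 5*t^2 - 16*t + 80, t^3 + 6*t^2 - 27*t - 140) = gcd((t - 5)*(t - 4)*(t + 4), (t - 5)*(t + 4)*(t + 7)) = t^2 - t - 20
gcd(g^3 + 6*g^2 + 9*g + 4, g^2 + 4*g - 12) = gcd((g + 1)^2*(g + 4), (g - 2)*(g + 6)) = 1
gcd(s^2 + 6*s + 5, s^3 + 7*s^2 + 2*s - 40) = s + 5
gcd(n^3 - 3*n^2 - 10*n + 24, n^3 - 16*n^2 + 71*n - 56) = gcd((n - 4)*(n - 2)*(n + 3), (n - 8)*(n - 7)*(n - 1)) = 1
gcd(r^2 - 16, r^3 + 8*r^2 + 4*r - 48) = r + 4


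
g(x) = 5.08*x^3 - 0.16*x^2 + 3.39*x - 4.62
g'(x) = 15.24*x^2 - 0.32*x + 3.39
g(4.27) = 402.44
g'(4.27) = 279.89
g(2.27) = 61.67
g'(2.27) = 81.19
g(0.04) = -4.48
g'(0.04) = 3.40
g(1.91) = 36.67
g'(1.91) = 58.38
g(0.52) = -2.19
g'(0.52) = 7.34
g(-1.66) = -33.93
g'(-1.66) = 45.92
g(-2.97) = -149.19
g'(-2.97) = 138.77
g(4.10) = 356.71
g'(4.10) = 258.26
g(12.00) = 8791.26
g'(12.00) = 2194.11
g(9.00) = 3716.25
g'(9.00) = 1234.95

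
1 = 1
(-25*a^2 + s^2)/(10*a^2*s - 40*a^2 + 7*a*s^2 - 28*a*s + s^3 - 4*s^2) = (-5*a + s)/(2*a*s - 8*a + s^2 - 4*s)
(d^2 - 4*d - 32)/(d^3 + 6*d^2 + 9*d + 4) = (d - 8)/(d^2 + 2*d + 1)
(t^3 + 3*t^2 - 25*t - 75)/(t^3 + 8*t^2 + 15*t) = (t - 5)/t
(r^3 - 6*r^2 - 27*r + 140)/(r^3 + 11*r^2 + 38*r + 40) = (r^2 - 11*r + 28)/(r^2 + 6*r + 8)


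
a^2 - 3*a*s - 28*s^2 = (a - 7*s)*(a + 4*s)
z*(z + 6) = z^2 + 6*z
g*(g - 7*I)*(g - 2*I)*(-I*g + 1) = -I*g^4 - 8*g^3 + 5*I*g^2 - 14*g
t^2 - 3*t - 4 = (t - 4)*(t + 1)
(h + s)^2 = h^2 + 2*h*s + s^2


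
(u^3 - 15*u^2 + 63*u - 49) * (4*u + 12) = 4*u^4 - 48*u^3 + 72*u^2 + 560*u - 588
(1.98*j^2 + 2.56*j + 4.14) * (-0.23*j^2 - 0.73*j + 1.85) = -0.4554*j^4 - 2.0342*j^3 + 0.842*j^2 + 1.7138*j + 7.659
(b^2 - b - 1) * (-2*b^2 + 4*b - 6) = -2*b^4 + 6*b^3 - 8*b^2 + 2*b + 6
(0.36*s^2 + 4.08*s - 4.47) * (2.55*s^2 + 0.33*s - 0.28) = 0.918*s^4 + 10.5228*s^3 - 10.1529*s^2 - 2.6175*s + 1.2516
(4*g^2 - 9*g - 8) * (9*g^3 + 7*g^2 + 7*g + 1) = 36*g^5 - 53*g^4 - 107*g^3 - 115*g^2 - 65*g - 8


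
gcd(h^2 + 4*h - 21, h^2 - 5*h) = 1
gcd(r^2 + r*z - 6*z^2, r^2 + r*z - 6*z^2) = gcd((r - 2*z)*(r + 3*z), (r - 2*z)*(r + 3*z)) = -r^2 - r*z + 6*z^2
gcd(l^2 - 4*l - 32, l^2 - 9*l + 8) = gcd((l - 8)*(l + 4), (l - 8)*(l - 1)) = l - 8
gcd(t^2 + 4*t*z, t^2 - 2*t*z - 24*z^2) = t + 4*z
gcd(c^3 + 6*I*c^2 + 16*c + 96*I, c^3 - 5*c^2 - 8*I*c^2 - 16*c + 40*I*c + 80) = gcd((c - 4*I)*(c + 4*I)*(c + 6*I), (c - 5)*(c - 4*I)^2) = c - 4*I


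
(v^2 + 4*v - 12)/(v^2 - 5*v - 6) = (-v^2 - 4*v + 12)/(-v^2 + 5*v + 6)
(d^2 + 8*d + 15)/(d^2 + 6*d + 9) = (d + 5)/(d + 3)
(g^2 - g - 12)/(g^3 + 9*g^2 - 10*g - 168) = (g + 3)/(g^2 + 13*g + 42)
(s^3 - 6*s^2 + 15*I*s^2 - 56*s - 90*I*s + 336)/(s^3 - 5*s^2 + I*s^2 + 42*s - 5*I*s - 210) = (s^2 + s*(-6 + 8*I) - 48*I)/(s^2 + s*(-5 - 6*I) + 30*I)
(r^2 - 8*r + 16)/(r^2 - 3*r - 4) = (r - 4)/(r + 1)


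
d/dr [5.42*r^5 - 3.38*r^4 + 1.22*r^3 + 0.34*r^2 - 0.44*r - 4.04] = 27.1*r^4 - 13.52*r^3 + 3.66*r^2 + 0.68*r - 0.44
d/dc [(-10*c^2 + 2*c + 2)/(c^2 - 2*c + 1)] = 6*(3*c - 1)/(c^3 - 3*c^2 + 3*c - 1)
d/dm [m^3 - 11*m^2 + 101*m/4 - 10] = 3*m^2 - 22*m + 101/4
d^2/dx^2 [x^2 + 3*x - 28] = 2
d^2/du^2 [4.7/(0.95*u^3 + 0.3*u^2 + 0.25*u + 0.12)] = (-(26.79*u + 2.82)*(0.95*u^3 + 0.3*u^2 + 0.25*u + 0.12) + 4.7*(2.85*u^2 + 0.6*u + 0.25)*(5.7*u^2 + 1.2*u + 0.5))/(0.95*u^3 + 0.3*u^2 + 0.25*u + 0.12)^3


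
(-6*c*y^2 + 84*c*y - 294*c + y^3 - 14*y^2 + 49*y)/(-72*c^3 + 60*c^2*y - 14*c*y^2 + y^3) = (y^2 - 14*y + 49)/(12*c^2 - 8*c*y + y^2)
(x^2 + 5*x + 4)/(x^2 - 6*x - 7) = (x + 4)/(x - 7)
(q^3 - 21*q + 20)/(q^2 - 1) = (q^2 + q - 20)/(q + 1)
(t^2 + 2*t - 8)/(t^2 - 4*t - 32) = (t - 2)/(t - 8)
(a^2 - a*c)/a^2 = (a - c)/a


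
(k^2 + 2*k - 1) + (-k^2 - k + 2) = k + 1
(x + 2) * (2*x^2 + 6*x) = 2*x^3 + 10*x^2 + 12*x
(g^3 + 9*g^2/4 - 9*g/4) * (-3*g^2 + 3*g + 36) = -3*g^5 - 15*g^4/4 + 99*g^3/2 + 297*g^2/4 - 81*g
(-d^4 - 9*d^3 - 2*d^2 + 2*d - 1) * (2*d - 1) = -2*d^5 - 17*d^4 + 5*d^3 + 6*d^2 - 4*d + 1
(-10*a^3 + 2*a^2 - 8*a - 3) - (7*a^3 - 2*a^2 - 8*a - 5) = -17*a^3 + 4*a^2 + 2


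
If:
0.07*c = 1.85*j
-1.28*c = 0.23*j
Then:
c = 0.00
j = 0.00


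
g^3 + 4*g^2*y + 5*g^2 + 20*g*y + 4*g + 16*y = (g + 1)*(g + 4)*(g + 4*y)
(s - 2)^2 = s^2 - 4*s + 4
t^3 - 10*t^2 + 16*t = t*(t - 8)*(t - 2)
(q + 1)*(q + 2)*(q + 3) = q^3 + 6*q^2 + 11*q + 6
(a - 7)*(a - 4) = a^2 - 11*a + 28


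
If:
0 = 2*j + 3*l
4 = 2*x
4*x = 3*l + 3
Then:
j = -5/2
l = 5/3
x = 2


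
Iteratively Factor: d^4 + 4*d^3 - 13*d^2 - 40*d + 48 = (d - 3)*(d^3 + 7*d^2 + 8*d - 16) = (d - 3)*(d + 4)*(d^2 + 3*d - 4) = (d - 3)*(d + 4)^2*(d - 1)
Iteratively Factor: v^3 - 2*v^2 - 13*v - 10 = (v + 2)*(v^2 - 4*v - 5) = (v + 1)*(v + 2)*(v - 5)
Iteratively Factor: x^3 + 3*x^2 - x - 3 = (x + 3)*(x^2 - 1) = (x + 1)*(x + 3)*(x - 1)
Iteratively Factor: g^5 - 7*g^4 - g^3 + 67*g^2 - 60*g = (g - 1)*(g^4 - 6*g^3 - 7*g^2 + 60*g) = (g - 4)*(g - 1)*(g^3 - 2*g^2 - 15*g) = (g - 4)*(g - 1)*(g + 3)*(g^2 - 5*g) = (g - 5)*(g - 4)*(g - 1)*(g + 3)*(g)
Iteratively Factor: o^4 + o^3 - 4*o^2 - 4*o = (o + 2)*(o^3 - o^2 - 2*o) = o*(o + 2)*(o^2 - o - 2) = o*(o - 2)*(o + 2)*(o + 1)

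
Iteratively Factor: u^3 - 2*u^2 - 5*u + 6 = (u - 1)*(u^2 - u - 6) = (u - 3)*(u - 1)*(u + 2)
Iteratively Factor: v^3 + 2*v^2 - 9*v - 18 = (v + 2)*(v^2 - 9) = (v - 3)*(v + 2)*(v + 3)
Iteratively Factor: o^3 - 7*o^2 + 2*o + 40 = (o - 4)*(o^2 - 3*o - 10) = (o - 5)*(o - 4)*(o + 2)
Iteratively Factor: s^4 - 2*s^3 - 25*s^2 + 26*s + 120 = (s - 3)*(s^3 + s^2 - 22*s - 40) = (s - 3)*(s + 2)*(s^2 - s - 20) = (s - 3)*(s + 2)*(s + 4)*(s - 5)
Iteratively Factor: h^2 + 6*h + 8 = (h + 4)*(h + 2)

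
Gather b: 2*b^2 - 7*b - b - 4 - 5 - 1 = 2*b^2 - 8*b - 10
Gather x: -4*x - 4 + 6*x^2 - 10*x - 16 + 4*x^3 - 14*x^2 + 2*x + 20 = 4*x^3 - 8*x^2 - 12*x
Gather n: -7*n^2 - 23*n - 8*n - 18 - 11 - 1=-7*n^2 - 31*n - 30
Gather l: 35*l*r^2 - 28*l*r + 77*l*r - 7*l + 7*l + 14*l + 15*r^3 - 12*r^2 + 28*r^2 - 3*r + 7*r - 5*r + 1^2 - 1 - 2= l*(35*r^2 + 49*r + 14) + 15*r^3 + 16*r^2 - r - 2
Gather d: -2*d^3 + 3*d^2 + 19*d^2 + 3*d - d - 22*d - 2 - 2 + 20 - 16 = -2*d^3 + 22*d^2 - 20*d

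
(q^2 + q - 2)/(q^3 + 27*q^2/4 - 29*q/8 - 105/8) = 8*(q^2 + q - 2)/(8*q^3 + 54*q^2 - 29*q - 105)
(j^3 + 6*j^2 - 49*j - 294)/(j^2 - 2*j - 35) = (j^2 + 13*j + 42)/(j + 5)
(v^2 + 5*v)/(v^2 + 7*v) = (v + 5)/(v + 7)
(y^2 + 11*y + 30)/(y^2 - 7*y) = (y^2 + 11*y + 30)/(y*(y - 7))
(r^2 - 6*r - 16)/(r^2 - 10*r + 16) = (r + 2)/(r - 2)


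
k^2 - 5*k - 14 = (k - 7)*(k + 2)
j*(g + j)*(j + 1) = g*j^2 + g*j + j^3 + j^2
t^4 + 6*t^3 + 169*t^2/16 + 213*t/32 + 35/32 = (t + 1/4)*(t + 1)*(t + 5/4)*(t + 7/2)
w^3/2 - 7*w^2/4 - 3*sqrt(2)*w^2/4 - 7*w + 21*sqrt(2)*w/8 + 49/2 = (w/2 + sqrt(2))*(w - 7/2)*(w - 7*sqrt(2)/2)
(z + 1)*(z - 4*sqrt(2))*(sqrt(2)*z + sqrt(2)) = sqrt(2)*z^3 - 8*z^2 + 2*sqrt(2)*z^2 - 16*z + sqrt(2)*z - 8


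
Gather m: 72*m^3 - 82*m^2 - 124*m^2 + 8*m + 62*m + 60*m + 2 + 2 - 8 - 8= 72*m^3 - 206*m^2 + 130*m - 12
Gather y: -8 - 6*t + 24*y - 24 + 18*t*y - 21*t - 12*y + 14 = -27*t + y*(18*t + 12) - 18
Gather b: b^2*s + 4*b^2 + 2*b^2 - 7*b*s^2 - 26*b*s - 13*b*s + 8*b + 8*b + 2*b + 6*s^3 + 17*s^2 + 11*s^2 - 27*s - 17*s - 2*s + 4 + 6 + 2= b^2*(s + 6) + b*(-7*s^2 - 39*s + 18) + 6*s^3 + 28*s^2 - 46*s + 12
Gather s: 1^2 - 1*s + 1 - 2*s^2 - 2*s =-2*s^2 - 3*s + 2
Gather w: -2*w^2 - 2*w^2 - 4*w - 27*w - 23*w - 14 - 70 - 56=-4*w^2 - 54*w - 140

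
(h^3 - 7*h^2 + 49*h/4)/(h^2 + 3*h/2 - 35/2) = h*(2*h - 7)/(2*(h + 5))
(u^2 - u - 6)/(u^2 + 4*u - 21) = (u + 2)/(u + 7)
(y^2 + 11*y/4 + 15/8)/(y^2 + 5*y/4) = (y + 3/2)/y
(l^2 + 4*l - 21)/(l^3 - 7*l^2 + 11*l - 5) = (l^2 + 4*l - 21)/(l^3 - 7*l^2 + 11*l - 5)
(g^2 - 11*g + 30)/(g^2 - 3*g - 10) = (g - 6)/(g + 2)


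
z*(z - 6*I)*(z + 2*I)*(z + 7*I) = z^4 + 3*I*z^3 + 40*z^2 + 84*I*z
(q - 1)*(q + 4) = q^2 + 3*q - 4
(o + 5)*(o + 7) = o^2 + 12*o + 35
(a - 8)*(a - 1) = a^2 - 9*a + 8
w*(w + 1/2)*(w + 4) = w^3 + 9*w^2/2 + 2*w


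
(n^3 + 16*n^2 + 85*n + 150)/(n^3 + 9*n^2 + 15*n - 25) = (n + 6)/(n - 1)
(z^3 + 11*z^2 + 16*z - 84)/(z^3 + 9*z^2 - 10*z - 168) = (z - 2)/(z - 4)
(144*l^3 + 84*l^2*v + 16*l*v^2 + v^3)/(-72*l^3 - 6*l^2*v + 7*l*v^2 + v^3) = (6*l + v)/(-3*l + v)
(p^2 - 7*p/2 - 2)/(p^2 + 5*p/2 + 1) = (p - 4)/(p + 2)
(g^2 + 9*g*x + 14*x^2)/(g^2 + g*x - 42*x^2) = (-g - 2*x)/(-g + 6*x)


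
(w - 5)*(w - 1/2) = w^2 - 11*w/2 + 5/2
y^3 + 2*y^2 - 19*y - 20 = (y - 4)*(y + 1)*(y + 5)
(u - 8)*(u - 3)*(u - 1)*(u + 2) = u^4 - 10*u^3 + 11*u^2 + 46*u - 48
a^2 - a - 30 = (a - 6)*(a + 5)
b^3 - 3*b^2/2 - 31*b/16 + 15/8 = (b - 2)*(b - 3/4)*(b + 5/4)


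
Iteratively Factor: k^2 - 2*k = (k - 2)*(k)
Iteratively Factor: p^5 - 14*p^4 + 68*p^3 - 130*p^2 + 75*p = (p - 3)*(p^4 - 11*p^3 + 35*p^2 - 25*p) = p*(p - 3)*(p^3 - 11*p^2 + 35*p - 25) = p*(p - 5)*(p - 3)*(p^2 - 6*p + 5) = p*(p - 5)*(p - 3)*(p - 1)*(p - 5)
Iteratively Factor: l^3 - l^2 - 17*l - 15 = (l - 5)*(l^2 + 4*l + 3) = (l - 5)*(l + 3)*(l + 1)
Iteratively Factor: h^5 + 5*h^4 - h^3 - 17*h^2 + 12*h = (h)*(h^4 + 5*h^3 - h^2 - 17*h + 12) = h*(h + 3)*(h^3 + 2*h^2 - 7*h + 4) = h*(h - 1)*(h + 3)*(h^2 + 3*h - 4) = h*(h - 1)*(h + 3)*(h + 4)*(h - 1)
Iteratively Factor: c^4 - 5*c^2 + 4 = (c + 2)*(c^3 - 2*c^2 - c + 2) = (c - 1)*(c + 2)*(c^2 - c - 2) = (c - 1)*(c + 1)*(c + 2)*(c - 2)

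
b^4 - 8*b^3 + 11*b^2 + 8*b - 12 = (b - 6)*(b - 2)*(b - 1)*(b + 1)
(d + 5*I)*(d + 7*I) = d^2 + 12*I*d - 35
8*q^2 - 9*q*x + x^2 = (-8*q + x)*(-q + x)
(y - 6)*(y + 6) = y^2 - 36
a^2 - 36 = (a - 6)*(a + 6)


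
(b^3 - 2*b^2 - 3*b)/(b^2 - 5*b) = (b^2 - 2*b - 3)/(b - 5)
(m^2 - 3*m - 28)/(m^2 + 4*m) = (m - 7)/m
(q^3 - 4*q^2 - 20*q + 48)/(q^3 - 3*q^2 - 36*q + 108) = (q^2 + 2*q - 8)/(q^2 + 3*q - 18)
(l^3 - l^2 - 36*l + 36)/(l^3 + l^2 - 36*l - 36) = (l - 1)/(l + 1)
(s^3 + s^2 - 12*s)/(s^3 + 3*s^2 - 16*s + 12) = s*(s^2 + s - 12)/(s^3 + 3*s^2 - 16*s + 12)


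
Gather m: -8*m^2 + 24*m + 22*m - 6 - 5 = -8*m^2 + 46*m - 11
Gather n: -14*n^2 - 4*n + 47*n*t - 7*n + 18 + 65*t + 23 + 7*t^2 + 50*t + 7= -14*n^2 + n*(47*t - 11) + 7*t^2 + 115*t + 48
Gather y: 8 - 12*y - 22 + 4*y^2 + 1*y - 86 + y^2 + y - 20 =5*y^2 - 10*y - 120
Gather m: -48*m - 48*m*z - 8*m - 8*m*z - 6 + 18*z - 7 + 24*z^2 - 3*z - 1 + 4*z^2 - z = m*(-56*z - 56) + 28*z^2 + 14*z - 14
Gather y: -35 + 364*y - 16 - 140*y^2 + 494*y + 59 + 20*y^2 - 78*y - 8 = -120*y^2 + 780*y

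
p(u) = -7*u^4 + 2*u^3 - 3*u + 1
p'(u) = -28*u^3 + 6*u^2 - 3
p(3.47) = -940.73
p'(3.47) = -1100.65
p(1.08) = -9.24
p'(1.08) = -31.27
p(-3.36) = -956.97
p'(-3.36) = 1126.86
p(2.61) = -296.10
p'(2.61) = -459.96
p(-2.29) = -208.65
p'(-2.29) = 364.72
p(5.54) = -6269.38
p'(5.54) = -4579.73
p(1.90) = -82.21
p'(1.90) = -173.39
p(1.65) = -46.85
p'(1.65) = -112.44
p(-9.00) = -47357.00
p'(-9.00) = 20895.00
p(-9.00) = -47357.00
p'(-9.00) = 20895.00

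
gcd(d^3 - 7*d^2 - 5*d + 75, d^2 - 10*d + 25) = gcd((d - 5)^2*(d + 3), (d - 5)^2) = d^2 - 10*d + 25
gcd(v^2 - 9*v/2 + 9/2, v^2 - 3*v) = v - 3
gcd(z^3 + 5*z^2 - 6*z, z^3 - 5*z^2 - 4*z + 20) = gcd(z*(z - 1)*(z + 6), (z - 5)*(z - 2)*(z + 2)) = 1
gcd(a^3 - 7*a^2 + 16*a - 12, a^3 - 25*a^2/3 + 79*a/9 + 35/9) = 1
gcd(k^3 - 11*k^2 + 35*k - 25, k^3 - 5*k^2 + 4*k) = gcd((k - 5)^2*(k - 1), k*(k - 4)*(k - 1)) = k - 1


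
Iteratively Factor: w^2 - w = (w - 1)*(w)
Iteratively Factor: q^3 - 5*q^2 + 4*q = (q - 4)*(q^2 - q) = q*(q - 4)*(q - 1)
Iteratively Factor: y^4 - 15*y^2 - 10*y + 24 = (y + 2)*(y^3 - 2*y^2 - 11*y + 12) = (y - 1)*(y + 2)*(y^2 - y - 12) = (y - 1)*(y + 2)*(y + 3)*(y - 4)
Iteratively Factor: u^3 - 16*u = (u + 4)*(u^2 - 4*u) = u*(u + 4)*(u - 4)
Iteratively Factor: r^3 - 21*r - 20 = (r + 1)*(r^2 - r - 20) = (r + 1)*(r + 4)*(r - 5)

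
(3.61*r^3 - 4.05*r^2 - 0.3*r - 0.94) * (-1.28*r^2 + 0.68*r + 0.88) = -4.6208*r^5 + 7.6388*r^4 + 0.8068*r^3 - 2.5648*r^2 - 0.9032*r - 0.8272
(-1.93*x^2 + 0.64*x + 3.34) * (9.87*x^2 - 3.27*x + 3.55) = -19.0491*x^4 + 12.6279*x^3 + 24.0215*x^2 - 8.6498*x + 11.857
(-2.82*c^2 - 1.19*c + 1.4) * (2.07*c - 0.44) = -5.8374*c^3 - 1.2225*c^2 + 3.4216*c - 0.616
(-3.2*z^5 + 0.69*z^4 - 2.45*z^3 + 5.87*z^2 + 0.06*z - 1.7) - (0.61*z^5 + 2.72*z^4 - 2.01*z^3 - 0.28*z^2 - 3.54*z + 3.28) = -3.81*z^5 - 2.03*z^4 - 0.44*z^3 + 6.15*z^2 + 3.6*z - 4.98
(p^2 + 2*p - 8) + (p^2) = 2*p^2 + 2*p - 8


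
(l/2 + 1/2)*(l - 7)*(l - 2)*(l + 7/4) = l^4/2 - 25*l^3/8 - 9*l^2/2 + 91*l/8 + 49/4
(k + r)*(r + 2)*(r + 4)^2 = k*r^3 + 10*k*r^2 + 32*k*r + 32*k + r^4 + 10*r^3 + 32*r^2 + 32*r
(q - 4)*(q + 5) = q^2 + q - 20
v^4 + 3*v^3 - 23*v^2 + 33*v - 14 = (v - 2)*(v - 1)^2*(v + 7)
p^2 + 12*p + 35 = (p + 5)*(p + 7)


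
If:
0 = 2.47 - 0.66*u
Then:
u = 3.74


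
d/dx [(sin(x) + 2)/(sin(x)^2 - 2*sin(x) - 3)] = (-4*sin(x) + cos(x)^2)*cos(x)/((sin(x) - 3)^2*(sin(x) + 1)^2)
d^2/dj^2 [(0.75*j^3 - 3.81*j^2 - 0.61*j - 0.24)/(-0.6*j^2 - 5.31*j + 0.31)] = (-4.44089209850063e-16*j^5 - 5.32907051820075e-15*j^4 - 66.41127*j^3 + 12.17781*j^2 + 4.83615*j + 16.363932)/(0.216*j^6 + 5.7348*j^5 + 50.41818*j^4 + 143.795331*j^3 - 26.049393*j^2 + 1.530873*j - 0.029791)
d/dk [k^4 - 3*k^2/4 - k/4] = 4*k^3 - 3*k/2 - 1/4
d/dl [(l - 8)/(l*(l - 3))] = (-l^2 + 16*l - 24)/(l^2*(l^2 - 6*l + 9))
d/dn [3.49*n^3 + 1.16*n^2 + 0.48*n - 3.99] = 10.47*n^2 + 2.32*n + 0.48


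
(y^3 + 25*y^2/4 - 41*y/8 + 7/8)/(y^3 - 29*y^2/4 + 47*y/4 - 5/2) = (2*y^2 + 13*y - 7)/(2*(y^2 - 7*y + 10))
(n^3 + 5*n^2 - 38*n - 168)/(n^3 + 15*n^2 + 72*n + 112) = (n - 6)/(n + 4)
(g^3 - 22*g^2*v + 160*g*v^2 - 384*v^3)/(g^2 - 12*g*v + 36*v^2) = (-g^2 + 16*g*v - 64*v^2)/(-g + 6*v)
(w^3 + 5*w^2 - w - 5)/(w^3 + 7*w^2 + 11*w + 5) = (w - 1)/(w + 1)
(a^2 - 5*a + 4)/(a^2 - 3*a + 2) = (a - 4)/(a - 2)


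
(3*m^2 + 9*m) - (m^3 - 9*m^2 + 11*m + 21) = -m^3 + 12*m^2 - 2*m - 21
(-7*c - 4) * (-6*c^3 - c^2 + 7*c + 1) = 42*c^4 + 31*c^3 - 45*c^2 - 35*c - 4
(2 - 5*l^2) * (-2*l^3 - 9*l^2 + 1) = 10*l^5 + 45*l^4 - 4*l^3 - 23*l^2 + 2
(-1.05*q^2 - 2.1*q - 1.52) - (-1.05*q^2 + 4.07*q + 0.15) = -6.17*q - 1.67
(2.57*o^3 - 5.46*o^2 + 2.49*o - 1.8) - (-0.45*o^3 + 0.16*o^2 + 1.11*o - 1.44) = 3.02*o^3 - 5.62*o^2 + 1.38*o - 0.36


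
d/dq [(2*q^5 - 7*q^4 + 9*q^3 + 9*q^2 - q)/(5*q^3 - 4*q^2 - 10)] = (20*q^7 - 59*q^6 + 56*q^5 - 181*q^4 + 290*q^3 - 274*q^2 - 180*q + 10)/(25*q^6 - 40*q^5 + 16*q^4 - 100*q^3 + 80*q^2 + 100)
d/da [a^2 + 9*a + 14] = 2*a + 9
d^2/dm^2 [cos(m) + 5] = -cos(m)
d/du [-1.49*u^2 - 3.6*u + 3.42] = -2.98*u - 3.6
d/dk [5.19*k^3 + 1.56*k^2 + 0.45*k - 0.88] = 15.57*k^2 + 3.12*k + 0.45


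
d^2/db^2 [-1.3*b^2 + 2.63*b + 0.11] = -2.60000000000000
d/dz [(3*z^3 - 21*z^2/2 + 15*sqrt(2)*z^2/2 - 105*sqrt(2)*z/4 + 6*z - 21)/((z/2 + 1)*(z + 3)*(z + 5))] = 3*(-5*sqrt(2)*z^4 + 27*z^4 + 35*sqrt(2)*z^3 + 116*z^3 - 35*z^2 + 330*sqrt(2)*z^2 - 140*z + 300*sqrt(2)*z - 525*sqrt(2) + 554)/(z^6 + 20*z^5 + 162*z^4 + 680*z^3 + 1561*z^2 + 1860*z + 900)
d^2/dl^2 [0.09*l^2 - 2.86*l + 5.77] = 0.180000000000000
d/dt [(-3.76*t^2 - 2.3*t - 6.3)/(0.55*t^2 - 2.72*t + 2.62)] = (11.4922*t^2 - 12.7724*t - 23.162)/(0.3025*t^4 - 2.992*t^3 + 10.2804*t^2 - 14.2528*t + 6.8644)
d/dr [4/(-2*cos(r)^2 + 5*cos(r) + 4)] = 4*(5 - 4*cos(r))*sin(r)/(5*cos(r) - cos(2*r) + 3)^2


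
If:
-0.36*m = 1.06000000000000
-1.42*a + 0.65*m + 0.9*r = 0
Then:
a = 0.633802816901408*r - 1.34780907668232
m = -2.94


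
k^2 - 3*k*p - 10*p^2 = (k - 5*p)*(k + 2*p)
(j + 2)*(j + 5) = j^2 + 7*j + 10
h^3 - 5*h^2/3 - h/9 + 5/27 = (h - 5/3)*(h - 1/3)*(h + 1/3)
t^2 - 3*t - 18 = (t - 6)*(t + 3)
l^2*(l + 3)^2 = l^4 + 6*l^3 + 9*l^2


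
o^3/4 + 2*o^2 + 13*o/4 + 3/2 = (o/4 + 1/4)*(o + 1)*(o + 6)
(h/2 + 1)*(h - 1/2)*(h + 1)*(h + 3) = h^4/2 + 11*h^3/4 + 4*h^2 + h/4 - 3/2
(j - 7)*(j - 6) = j^2 - 13*j + 42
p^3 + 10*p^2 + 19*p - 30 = (p - 1)*(p + 5)*(p + 6)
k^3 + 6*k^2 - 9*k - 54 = (k - 3)*(k + 3)*(k + 6)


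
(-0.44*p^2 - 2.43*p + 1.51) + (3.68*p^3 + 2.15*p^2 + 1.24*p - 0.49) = 3.68*p^3 + 1.71*p^2 - 1.19*p + 1.02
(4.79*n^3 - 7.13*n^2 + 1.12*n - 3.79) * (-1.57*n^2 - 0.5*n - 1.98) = -7.5203*n^5 + 8.7991*n^4 - 7.6776*n^3 + 19.5077*n^2 - 0.3226*n + 7.5042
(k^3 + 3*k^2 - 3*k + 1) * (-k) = -k^4 - 3*k^3 + 3*k^2 - k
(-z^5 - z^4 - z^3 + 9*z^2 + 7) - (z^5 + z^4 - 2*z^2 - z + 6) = -2*z^5 - 2*z^4 - z^3 + 11*z^2 + z + 1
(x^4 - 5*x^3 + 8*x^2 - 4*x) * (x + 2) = x^5 - 3*x^4 - 2*x^3 + 12*x^2 - 8*x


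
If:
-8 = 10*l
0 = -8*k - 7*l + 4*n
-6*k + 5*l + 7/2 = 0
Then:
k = -1/12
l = -4/5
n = -47/30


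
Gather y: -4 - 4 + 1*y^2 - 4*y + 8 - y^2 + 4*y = 0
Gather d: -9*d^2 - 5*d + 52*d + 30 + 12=-9*d^2 + 47*d + 42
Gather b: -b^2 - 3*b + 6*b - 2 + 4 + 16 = -b^2 + 3*b + 18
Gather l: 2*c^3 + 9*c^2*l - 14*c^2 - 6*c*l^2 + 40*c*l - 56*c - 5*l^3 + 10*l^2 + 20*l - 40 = 2*c^3 - 14*c^2 - 56*c - 5*l^3 + l^2*(10 - 6*c) + l*(9*c^2 + 40*c + 20) - 40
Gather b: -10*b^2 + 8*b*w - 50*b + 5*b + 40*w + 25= -10*b^2 + b*(8*w - 45) + 40*w + 25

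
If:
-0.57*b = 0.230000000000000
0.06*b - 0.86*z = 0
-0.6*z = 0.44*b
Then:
No Solution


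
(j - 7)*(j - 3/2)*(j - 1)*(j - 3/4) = j^4 - 41*j^3/4 + 209*j^2/8 - 99*j/4 + 63/8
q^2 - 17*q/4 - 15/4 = (q - 5)*(q + 3/4)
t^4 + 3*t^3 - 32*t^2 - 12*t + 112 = (t - 4)*(t - 2)*(t + 2)*(t + 7)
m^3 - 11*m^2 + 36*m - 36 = (m - 6)*(m - 3)*(m - 2)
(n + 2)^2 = n^2 + 4*n + 4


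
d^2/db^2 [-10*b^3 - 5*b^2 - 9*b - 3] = -60*b - 10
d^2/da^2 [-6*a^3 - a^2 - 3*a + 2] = -36*a - 2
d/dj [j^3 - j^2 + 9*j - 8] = 3*j^2 - 2*j + 9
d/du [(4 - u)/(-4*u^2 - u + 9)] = (4*u^2 + u - (u - 4)*(8*u + 1) - 9)/(4*u^2 + u - 9)^2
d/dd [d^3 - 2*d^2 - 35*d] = 3*d^2 - 4*d - 35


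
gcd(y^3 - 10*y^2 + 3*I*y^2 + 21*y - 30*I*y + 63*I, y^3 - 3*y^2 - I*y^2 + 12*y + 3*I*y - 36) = y^2 + y*(-3 + 3*I) - 9*I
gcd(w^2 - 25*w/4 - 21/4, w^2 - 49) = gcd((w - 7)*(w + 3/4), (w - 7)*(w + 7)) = w - 7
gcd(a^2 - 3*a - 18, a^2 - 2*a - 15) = a + 3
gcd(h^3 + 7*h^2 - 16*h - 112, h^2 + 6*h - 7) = h + 7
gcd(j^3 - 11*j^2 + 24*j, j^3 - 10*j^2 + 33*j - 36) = j - 3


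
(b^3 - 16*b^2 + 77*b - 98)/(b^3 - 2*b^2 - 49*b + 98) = (b - 7)/(b + 7)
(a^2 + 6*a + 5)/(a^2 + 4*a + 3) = (a + 5)/(a + 3)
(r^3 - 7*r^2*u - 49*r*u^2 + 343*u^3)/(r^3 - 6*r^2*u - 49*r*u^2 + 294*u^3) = (r - 7*u)/(r - 6*u)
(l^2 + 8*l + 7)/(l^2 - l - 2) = (l + 7)/(l - 2)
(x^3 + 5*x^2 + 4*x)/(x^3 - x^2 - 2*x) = (x + 4)/(x - 2)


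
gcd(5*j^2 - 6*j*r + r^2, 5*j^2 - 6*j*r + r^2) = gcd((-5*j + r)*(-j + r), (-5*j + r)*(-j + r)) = 5*j^2 - 6*j*r + r^2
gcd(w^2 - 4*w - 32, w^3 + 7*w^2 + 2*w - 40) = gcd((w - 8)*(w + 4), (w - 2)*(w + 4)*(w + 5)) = w + 4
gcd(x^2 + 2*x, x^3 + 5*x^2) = x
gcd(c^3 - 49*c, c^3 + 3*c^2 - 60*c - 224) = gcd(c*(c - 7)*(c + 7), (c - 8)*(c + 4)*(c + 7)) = c + 7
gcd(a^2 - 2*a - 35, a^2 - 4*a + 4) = 1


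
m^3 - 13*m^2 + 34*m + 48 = (m - 8)*(m - 6)*(m + 1)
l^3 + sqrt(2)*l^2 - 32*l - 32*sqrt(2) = (l - 4*sqrt(2))*(l + sqrt(2))*(l + 4*sqrt(2))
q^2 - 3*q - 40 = (q - 8)*(q + 5)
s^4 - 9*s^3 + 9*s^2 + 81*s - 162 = (s - 6)*(s - 3)^2*(s + 3)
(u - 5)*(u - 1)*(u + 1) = u^3 - 5*u^2 - u + 5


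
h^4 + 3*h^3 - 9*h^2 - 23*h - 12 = (h - 3)*(h + 1)^2*(h + 4)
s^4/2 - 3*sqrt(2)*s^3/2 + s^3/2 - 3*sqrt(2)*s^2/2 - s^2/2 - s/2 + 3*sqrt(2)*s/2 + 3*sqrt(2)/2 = (s/2 + 1/2)*(s - 1)*(s + 1)*(s - 3*sqrt(2))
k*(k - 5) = k^2 - 5*k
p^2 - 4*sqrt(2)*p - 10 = (p - 5*sqrt(2))*(p + sqrt(2))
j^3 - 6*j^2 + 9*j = j*(j - 3)^2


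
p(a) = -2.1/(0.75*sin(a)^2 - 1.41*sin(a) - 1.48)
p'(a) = -2.1*(-1.5*sin(a)*cos(a) + 1.41*cos(a))/(0.75*sin(a)^2 - 1.41*sin(a) - 1.48)^2 = (3.15*sin(a) - 2.961)*cos(a)/(-0.75*sin(a)^2 + 1.41*sin(a) + 1.48)^2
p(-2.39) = 12.53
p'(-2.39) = 132.98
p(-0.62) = 5.15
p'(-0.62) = -23.48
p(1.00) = 0.98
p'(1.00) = -0.04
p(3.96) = 41.27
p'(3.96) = 1388.78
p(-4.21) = 0.98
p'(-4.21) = 0.02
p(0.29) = 1.15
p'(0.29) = -0.59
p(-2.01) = -5.11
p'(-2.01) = 14.66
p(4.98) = -3.64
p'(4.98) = -4.76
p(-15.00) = 8.54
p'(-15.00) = 62.92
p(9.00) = 1.09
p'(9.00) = 0.41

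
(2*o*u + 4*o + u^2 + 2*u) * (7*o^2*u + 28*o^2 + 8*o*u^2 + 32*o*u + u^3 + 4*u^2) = 14*o^3*u^2 + 84*o^3*u + 112*o^3 + 23*o^2*u^3 + 138*o^2*u^2 + 184*o^2*u + 10*o*u^4 + 60*o*u^3 + 80*o*u^2 + u^5 + 6*u^4 + 8*u^3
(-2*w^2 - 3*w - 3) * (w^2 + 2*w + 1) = -2*w^4 - 7*w^3 - 11*w^2 - 9*w - 3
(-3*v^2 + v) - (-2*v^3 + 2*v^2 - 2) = 2*v^3 - 5*v^2 + v + 2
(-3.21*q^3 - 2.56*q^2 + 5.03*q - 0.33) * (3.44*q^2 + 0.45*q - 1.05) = -11.0424*q^5 - 10.2509*q^4 + 19.5217*q^3 + 3.8163*q^2 - 5.43*q + 0.3465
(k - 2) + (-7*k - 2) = -6*k - 4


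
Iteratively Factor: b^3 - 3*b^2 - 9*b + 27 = (b + 3)*(b^2 - 6*b + 9) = (b - 3)*(b + 3)*(b - 3)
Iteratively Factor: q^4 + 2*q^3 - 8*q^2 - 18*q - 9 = (q + 1)*(q^3 + q^2 - 9*q - 9) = (q + 1)^2*(q^2 - 9) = (q + 1)^2*(q + 3)*(q - 3)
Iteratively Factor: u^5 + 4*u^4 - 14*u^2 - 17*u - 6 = (u + 3)*(u^4 + u^3 - 3*u^2 - 5*u - 2) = (u + 1)*(u + 3)*(u^3 - 3*u - 2) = (u + 1)^2*(u + 3)*(u^2 - u - 2) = (u - 2)*(u + 1)^2*(u + 3)*(u + 1)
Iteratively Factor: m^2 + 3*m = (m)*(m + 3)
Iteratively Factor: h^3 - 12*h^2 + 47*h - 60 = (h - 3)*(h^2 - 9*h + 20) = (h - 5)*(h - 3)*(h - 4)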